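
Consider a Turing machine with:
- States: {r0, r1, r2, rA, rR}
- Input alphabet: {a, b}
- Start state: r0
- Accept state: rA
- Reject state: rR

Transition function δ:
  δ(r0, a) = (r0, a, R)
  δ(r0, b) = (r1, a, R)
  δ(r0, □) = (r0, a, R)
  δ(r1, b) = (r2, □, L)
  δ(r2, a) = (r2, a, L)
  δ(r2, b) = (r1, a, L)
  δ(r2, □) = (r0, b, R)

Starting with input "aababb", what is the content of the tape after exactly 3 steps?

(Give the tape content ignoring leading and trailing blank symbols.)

Execution trace:
Initial: [r0]aababb
Step 1: δ(r0, a) = (r0, a, R) → a[r0]ababb
Step 2: δ(r0, a) = (r0, a, R) → aa[r0]babb
Step 3: δ(r0, b) = (r1, a, R) → aaa[r1]abb

No transition is defined for δ(r1, a). By convention the machine halts and rejects.

After 3 steps, the tape (ignoring leading/trailing blanks) is: aaaabb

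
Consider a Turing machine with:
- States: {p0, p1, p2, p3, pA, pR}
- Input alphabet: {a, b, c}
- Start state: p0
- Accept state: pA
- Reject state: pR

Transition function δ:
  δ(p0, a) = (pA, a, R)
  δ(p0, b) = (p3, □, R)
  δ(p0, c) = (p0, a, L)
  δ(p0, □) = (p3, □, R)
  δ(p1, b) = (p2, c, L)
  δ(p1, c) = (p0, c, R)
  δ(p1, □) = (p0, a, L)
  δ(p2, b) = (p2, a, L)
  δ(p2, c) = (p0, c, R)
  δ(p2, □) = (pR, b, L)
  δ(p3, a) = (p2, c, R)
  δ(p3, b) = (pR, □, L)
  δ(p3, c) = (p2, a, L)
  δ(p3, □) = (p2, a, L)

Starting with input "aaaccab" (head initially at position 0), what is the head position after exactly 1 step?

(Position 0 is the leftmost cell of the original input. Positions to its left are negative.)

Execution trace (head position shown):
Step 0: [p0]aaaccab  (head at position 0)
Step 1: move right → a[pA]aaccab  (head at position 1)

After 1 step, the head is at position 1.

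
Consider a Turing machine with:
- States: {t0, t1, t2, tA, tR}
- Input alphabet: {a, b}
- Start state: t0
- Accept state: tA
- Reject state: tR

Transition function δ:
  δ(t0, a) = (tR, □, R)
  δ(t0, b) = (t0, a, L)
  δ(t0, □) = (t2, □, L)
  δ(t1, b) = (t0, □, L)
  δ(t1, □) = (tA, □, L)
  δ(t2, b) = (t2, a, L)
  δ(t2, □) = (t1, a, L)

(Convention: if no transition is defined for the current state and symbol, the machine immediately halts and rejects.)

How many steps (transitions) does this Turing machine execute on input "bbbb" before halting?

Execution trace:
Initial: [t0]bbbb
Step 1: δ(t0, b) = (t0, a, L) → [t0]□abbb
Step 2: δ(t0, □) = (t2, □, L) → [t2]□□abbb
Step 3: δ(t2, □) = (t1, a, L) → [t1]□a□abbb
Step 4: δ(t1, □) = (tA, □, L) → [tA]□□a□abbb

The machine reaches the accept state tA and halts.

The machine executed 4 steps before halting.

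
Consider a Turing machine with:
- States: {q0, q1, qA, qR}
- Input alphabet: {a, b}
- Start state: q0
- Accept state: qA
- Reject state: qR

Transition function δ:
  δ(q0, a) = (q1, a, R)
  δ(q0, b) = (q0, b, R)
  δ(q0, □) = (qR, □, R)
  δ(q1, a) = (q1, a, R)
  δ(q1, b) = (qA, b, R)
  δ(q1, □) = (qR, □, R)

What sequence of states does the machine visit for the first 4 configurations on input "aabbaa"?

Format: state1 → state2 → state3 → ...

Execution trace:
Initial: [q0]aabbaa
Step 1: δ(q0, a) = (q1, a, R) → a[q1]abbaa
Step 2: δ(q1, a) = (q1, a, R) → aa[q1]bbaa
Step 3: δ(q1, b) = (qA, b, R) → aab[qA]baa

The machine reaches the accept state qA and halts.

State sequence: q0 → q1 → q1 → qA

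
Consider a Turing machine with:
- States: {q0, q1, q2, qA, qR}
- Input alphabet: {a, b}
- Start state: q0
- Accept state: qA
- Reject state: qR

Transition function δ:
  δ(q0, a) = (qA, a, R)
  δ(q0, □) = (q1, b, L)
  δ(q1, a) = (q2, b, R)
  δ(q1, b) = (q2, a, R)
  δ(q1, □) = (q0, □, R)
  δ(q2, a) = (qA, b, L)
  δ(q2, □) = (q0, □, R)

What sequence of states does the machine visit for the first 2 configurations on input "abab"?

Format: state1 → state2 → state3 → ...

Execution trace:
Initial: [q0]abab
Step 1: δ(q0, a) = (qA, a, R) → a[qA]bab

The machine reaches the accept state qA and halts.

State sequence: q0 → qA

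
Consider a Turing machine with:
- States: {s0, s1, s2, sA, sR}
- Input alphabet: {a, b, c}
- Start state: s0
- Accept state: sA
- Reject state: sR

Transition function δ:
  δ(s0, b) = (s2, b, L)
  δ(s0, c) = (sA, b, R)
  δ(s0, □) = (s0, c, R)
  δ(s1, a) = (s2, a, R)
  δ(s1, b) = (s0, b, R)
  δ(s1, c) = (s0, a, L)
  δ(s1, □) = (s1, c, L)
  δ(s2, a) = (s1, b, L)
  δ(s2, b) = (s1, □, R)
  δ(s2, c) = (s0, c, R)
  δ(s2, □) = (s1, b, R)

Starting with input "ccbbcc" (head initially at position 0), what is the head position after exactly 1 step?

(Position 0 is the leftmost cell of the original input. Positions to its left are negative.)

Execution trace (head position shown):
Step 0: [s0]ccbbcc  (head at position 0)
Step 1: move right → b[sA]cbbcc  (head at position 1)

After 1 step, the head is at position 1.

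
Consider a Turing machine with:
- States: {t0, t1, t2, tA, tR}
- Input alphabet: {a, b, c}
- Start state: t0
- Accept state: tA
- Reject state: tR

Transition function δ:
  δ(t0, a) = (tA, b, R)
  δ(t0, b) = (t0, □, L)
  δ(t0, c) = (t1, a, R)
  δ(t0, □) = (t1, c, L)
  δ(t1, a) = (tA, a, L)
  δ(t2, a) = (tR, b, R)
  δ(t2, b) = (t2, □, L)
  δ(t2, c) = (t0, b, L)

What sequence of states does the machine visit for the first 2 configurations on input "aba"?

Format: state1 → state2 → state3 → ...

Execution trace:
Initial: [t0]aba
Step 1: δ(t0, a) = (tA, b, R) → b[tA]ba

The machine reaches the accept state tA and halts.

State sequence: t0 → tA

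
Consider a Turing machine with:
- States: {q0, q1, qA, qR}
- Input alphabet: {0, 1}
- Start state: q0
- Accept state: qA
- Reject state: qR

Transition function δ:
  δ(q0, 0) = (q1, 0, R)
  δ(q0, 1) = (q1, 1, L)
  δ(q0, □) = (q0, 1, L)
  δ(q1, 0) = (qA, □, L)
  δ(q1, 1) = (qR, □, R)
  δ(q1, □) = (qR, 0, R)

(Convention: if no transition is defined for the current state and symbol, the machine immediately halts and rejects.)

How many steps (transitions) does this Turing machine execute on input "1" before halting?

Execution trace:
Initial: [q0]1
Step 1: δ(q0, 1) = (q1, 1, L) → [q1]□1
Step 2: δ(q1, □) = (qR, 0, R) → 0[qR]1

The machine reaches the reject state qR and halts.

The machine executed 2 steps before halting.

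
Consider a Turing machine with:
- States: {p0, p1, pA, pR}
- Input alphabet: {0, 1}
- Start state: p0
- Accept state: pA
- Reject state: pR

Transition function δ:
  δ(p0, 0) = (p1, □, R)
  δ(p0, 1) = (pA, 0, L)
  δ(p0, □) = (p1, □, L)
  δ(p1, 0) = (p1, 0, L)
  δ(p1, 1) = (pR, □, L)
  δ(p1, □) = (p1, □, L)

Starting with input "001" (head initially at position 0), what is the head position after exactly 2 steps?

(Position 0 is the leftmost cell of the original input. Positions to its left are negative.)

Execution trace (head position shown):
Step 0: [p0]001  (head at position 0)
Step 1: move right → □[p1]01  (head at position 1)
Step 2: move left → [p1]□01  (head at position 0)

After 2 steps, the head is at position 0.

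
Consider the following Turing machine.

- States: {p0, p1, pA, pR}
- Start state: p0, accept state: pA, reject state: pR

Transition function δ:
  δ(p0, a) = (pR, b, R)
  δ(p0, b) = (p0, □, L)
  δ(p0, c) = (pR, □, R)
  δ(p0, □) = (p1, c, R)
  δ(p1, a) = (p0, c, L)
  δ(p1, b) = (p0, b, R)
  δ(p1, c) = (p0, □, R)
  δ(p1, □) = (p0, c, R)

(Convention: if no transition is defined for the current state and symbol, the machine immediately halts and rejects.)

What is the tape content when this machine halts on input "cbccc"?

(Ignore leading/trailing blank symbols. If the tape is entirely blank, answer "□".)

Execution trace:
Initial: [p0]cbccc
Step 1: δ(p0, c) = (pR, □, R) → □[pR]bccc

The machine reaches the reject state pR and halts.

Final tape (ignoring leading/trailing blanks): bccc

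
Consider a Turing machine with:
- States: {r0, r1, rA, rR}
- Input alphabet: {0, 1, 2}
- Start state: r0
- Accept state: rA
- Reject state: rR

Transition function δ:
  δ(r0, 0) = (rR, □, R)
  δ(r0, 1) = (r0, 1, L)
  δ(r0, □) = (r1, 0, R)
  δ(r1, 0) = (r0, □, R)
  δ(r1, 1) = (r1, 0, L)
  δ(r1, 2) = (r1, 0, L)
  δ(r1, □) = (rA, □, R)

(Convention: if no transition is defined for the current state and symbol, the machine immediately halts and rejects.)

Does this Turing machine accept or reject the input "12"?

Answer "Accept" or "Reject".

Execution trace:
Initial: [r0]12
Step 1: δ(r0, 1) = (r0, 1, L) → [r0]□12
Step 2: δ(r0, □) = (r1, 0, R) → 0[r1]12
Step 3: δ(r1, 1) = (r1, 0, L) → [r1]002
Step 4: δ(r1, 0) = (r0, □, R) → □[r0]02
Step 5: δ(r0, 0) = (rR, □, R) → □□[rR]2

The machine reaches the reject state rR and halts.

Answer: Reject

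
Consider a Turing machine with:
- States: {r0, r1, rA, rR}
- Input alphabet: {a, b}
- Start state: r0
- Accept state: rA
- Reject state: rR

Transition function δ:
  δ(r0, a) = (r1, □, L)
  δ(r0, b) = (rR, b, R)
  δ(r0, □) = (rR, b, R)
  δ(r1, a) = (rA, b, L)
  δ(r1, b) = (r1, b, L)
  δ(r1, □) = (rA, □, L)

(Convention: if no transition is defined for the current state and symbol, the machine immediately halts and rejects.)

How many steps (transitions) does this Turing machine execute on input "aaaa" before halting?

Execution trace:
Initial: [r0]aaaa
Step 1: δ(r0, a) = (r1, □, L) → [r1]□□aaa
Step 2: δ(r1, □) = (rA, □, L) → [rA]□□□aaa

The machine reaches the accept state rA and halts.

The machine executed 2 steps before halting.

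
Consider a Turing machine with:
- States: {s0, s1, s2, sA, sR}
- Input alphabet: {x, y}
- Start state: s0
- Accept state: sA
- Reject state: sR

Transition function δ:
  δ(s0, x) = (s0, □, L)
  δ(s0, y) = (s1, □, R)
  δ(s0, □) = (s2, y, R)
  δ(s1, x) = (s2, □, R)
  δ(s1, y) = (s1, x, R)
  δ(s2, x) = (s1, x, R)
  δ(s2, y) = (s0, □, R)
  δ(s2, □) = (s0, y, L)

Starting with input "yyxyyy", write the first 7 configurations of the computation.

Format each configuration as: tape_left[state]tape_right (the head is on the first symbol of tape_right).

Transitions applied:
Step 1: δ(s0, y) = (s1, □, R)
Step 2: δ(s1, y) = (s1, x, R)
Step 3: δ(s1, x) = (s2, □, R)
Step 4: δ(s2, y) = (s0, □, R)
Step 5: δ(s0, y) = (s1, □, R)
Step 6: δ(s1, y) = (s1, x, R)

The first 7 configurations are:
[s0]yyxyyy ⊢ □[s1]yxyyy ⊢ □x[s1]xyyy ⊢ □x□[s2]yyy ⊢ □x□□[s0]yy ⊢ □x□□□[s1]y ⊢ □x□□□x[s1]□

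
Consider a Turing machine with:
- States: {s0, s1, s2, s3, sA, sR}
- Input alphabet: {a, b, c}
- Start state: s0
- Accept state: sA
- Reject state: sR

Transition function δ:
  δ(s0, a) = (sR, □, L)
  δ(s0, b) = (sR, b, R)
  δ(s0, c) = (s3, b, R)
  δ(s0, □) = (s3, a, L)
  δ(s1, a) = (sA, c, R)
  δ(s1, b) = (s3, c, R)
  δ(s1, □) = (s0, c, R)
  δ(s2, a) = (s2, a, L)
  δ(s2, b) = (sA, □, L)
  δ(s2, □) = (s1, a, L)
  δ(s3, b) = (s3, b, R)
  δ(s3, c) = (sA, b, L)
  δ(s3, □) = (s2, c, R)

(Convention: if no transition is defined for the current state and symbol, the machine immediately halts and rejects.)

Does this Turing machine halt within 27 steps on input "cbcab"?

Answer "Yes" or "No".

Execution trace:
Initial: [s0]cbcab
Step 1: δ(s0, c) = (s3, b, R) → b[s3]bcab
Step 2: δ(s3, b) = (s3, b, R) → bb[s3]cab
Step 3: δ(s3, c) = (sA, b, L) → b[sA]bbab

The machine reaches the accept state sA and halts.
The machine halted after 3 steps (within the 27-step bound).

Answer: Yes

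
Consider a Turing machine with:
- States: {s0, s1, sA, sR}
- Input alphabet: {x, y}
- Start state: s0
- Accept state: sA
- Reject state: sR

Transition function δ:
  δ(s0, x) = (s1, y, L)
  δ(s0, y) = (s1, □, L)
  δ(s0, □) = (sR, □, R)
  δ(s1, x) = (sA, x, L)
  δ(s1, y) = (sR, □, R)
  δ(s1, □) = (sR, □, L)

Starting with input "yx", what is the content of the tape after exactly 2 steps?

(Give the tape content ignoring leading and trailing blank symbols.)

Execution trace:
Initial: [s0]yx
Step 1: δ(s0, y) = (s1, □, L) → [s1]□□x
Step 2: δ(s1, □) = (sR, □, L) → [sR]□□□x

The machine reaches the reject state sR and halts.

After 2 steps, the tape (ignoring leading/trailing blanks) is: x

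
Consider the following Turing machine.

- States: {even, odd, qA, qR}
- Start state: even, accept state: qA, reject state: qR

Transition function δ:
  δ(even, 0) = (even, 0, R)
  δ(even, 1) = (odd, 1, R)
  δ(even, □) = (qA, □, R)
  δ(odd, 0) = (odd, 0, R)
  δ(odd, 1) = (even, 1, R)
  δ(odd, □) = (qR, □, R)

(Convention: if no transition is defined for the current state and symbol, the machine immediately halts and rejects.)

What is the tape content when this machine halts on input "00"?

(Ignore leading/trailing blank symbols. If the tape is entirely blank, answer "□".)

Execution trace:
Initial: [even]00
Step 1: δ(even, 0) = (even, 0, R) → 0[even]0
Step 2: δ(even, 0) = (even, 0, R) → 00[even]□
Step 3: δ(even, □) = (qA, □, R) → 00□[qA]□

The machine reaches the accept state qA and halts.

Final tape (ignoring leading/trailing blanks): 00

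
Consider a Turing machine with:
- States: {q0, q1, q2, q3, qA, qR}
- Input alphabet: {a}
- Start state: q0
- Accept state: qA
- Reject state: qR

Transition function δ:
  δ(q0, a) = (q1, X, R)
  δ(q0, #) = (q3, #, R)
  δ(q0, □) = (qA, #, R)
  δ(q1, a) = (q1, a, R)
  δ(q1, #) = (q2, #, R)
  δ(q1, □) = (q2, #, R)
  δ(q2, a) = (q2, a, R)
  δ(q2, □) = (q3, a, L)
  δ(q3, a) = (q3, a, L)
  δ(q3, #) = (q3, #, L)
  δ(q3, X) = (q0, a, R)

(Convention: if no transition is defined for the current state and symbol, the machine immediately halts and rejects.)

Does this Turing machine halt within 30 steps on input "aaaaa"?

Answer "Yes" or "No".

Execution trace:
Initial: [q0]aaaaa
Step 1: δ(q0, a) = (q1, X, R) → X[q1]aaaa
Step 2: δ(q1, a) = (q1, a, R) → Xa[q1]aaa
Step 3: δ(q1, a) = (q1, a, R) → Xaa[q1]aa
Step 4: δ(q1, a) = (q1, a, R) → Xaaa[q1]a
Step 5: δ(q1, a) = (q1, a, R) → Xaaaa[q1]□
Step 6: δ(q1, □) = (q2, #, R) → Xaaaa#[q2]□
Step 7: δ(q2, □) = (q3, a, L) → Xaaaa[q3]#a
Step 8: δ(q3, #) = (q3, #, L) → Xaaa[q3]a#a
Step 9: δ(q3, a) = (q3, a, L) → Xaa[q3]aa#a
Step 10: δ(q3, a) = (q3, a, L) → Xa[q3]aaa#a
Step 11: δ(q3, a) = (q3, a, L) → X[q3]aaaa#a
Step 12: δ(q3, a) = (q3, a, L) → [q3]Xaaaa#a
Step 13: δ(q3, X) = (q0, a, R) → a[q0]aaaa#a
Step 14: δ(q0, a) = (q1, X, R) → aX[q1]aaa#a
Step 15: δ(q1, a) = (q1, a, R) → aXa[q1]aa#a
Step 16: δ(q1, a) = (q1, a, R) → aXaa[q1]a#a
Step 17: δ(q1, a) = (q1, a, R) → aXaaa[q1]#a
Step 18: δ(q1, #) = (q2, #, R) → aXaaa#[q2]a
Step 19: δ(q2, a) = (q2, a, R) → aXaaa#a[q2]□
Step 20: δ(q2, □) = (q3, a, L) → aXaaa#[q3]aa
Step 21: δ(q3, a) = (q3, a, L) → aXaaa[q3]#aa
Step 22: δ(q3, #) = (q3, #, L) → aXaa[q3]a#aa
Step 23: δ(q3, a) = (q3, a, L) → aXa[q3]aa#aa
Step 24: δ(q3, a) = (q3, a, L) → aX[q3]aaa#aa
Step 25: δ(q3, a) = (q3, a, L) → a[q3]Xaaa#aa
Step 26: δ(q3, X) = (q0, a, R) → aa[q0]aaa#aa
Step 27: δ(q0, a) = (q1, X, R) → aaX[q1]aa#aa
Step 28: δ(q1, a) = (q1, a, R) → aaXa[q1]a#aa
Step 29: δ(q1, a) = (q1, a, R) → aaXaa[q1]#aa
Step 30: δ(q1, #) = (q2, #, R) → aaXaa#[q2]aa

The machine has not reached a halting state after 30 steps.
The machine did not halt within the 30-step bound.

Answer: No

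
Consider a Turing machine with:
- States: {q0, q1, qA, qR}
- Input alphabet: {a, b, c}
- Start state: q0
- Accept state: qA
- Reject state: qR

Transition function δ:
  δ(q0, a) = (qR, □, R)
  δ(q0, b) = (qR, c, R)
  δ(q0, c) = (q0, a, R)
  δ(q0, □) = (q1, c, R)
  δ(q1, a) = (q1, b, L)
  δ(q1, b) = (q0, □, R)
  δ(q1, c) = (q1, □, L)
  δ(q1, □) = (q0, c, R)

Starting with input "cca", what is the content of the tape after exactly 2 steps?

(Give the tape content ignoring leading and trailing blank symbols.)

Execution trace:
Initial: [q0]cca
Step 1: δ(q0, c) = (q0, a, R) → a[q0]ca
Step 2: δ(q0, c) = (q0, a, R) → aa[q0]a

After 2 steps, the tape (ignoring leading/trailing blanks) is: aaa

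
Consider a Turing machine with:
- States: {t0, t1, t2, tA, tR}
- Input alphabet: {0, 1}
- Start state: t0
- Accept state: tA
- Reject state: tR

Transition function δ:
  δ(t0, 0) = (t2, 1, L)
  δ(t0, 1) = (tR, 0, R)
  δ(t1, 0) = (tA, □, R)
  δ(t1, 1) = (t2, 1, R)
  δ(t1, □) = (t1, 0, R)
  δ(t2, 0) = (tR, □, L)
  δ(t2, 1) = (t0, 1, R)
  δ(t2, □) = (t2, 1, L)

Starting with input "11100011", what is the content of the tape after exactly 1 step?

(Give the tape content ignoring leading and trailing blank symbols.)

Execution trace:
Initial: [t0]11100011
Step 1: δ(t0, 1) = (tR, 0, R) → 0[tR]1100011

The machine reaches the reject state tR and halts.

After 1 step, the tape (ignoring leading/trailing blanks) is: 01100011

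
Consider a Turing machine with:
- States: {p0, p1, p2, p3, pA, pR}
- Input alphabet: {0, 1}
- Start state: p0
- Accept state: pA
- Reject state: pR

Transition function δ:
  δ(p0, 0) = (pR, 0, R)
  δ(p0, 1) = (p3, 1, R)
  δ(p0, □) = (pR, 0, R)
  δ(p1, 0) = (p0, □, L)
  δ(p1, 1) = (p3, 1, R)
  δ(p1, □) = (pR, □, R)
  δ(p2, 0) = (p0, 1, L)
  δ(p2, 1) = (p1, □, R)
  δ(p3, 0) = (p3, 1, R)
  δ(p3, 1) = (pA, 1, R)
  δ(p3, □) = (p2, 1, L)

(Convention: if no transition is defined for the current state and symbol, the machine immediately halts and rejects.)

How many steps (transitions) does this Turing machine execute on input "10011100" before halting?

Execution trace:
Initial: [p0]10011100
Step 1: δ(p0, 1) = (p3, 1, R) → 1[p3]0011100
Step 2: δ(p3, 0) = (p3, 1, R) → 11[p3]011100
Step 3: δ(p3, 0) = (p3, 1, R) → 111[p3]11100
Step 4: δ(p3, 1) = (pA, 1, R) → 1111[pA]1100

The machine reaches the accept state pA and halts.

The machine executed 4 steps before halting.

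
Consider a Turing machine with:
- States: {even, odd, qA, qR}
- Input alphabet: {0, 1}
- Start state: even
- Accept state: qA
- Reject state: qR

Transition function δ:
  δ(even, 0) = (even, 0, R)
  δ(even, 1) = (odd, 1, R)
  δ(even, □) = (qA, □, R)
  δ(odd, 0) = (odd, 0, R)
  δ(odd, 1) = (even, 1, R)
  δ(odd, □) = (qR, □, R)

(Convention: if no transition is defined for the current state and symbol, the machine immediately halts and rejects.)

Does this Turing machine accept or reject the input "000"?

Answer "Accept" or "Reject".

Execution trace:
Initial: [even]000
Step 1: δ(even, 0) = (even, 0, R) → 0[even]00
Step 2: δ(even, 0) = (even, 0, R) → 00[even]0
Step 3: δ(even, 0) = (even, 0, R) → 000[even]□
Step 4: δ(even, □) = (qA, □, R) → 000□[qA]□

The machine reaches the accept state qA and halts.

Answer: Accept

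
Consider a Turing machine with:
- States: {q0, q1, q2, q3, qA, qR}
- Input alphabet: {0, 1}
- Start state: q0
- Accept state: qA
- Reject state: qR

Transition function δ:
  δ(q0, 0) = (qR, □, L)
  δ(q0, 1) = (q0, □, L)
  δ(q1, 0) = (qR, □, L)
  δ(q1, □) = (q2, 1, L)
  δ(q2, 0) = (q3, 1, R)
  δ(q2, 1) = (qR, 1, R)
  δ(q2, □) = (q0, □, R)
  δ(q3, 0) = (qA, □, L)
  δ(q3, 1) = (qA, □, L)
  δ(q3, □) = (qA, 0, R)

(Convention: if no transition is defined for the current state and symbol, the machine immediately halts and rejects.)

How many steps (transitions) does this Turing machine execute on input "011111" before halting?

Execution trace:
Initial: [q0]011111
Step 1: δ(q0, 0) = (qR, □, L) → [qR]□□11111

The machine reaches the reject state qR and halts.

The machine executed 1 step before halting.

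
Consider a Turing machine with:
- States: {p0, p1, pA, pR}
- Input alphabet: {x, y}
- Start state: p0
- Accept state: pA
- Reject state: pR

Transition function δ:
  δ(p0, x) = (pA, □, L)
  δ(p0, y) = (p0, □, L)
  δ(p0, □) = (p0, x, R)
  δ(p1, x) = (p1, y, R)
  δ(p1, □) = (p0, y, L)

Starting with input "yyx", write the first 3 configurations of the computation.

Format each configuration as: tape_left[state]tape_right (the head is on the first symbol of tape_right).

Transitions applied:
Step 1: δ(p0, y) = (p0, □, L)
Step 2: δ(p0, □) = (p0, x, R)

The first 3 configurations are:
[p0]yyx ⊢ [p0]□□yx ⊢ x[p0]□yx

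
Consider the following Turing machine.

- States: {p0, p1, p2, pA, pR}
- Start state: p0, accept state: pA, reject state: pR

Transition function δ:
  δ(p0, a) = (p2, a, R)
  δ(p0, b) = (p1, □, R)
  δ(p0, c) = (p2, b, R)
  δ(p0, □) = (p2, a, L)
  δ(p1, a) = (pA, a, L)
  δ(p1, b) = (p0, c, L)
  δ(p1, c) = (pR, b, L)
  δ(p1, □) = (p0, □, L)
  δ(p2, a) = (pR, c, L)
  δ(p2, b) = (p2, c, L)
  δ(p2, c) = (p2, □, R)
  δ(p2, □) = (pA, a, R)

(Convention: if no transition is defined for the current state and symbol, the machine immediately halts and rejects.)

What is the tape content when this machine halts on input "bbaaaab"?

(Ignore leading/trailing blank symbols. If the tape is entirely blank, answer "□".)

Execution trace:
Initial: [p0]bbaaaab
Step 1: δ(p0, b) = (p1, □, R) → □[p1]baaaab
Step 2: δ(p1, b) = (p0, c, L) → [p0]□caaaab
Step 3: δ(p0, □) = (p2, a, L) → [p2]□acaaaab
Step 4: δ(p2, □) = (pA, a, R) → a[pA]acaaaab

The machine reaches the accept state pA and halts.

Final tape (ignoring leading/trailing blanks): aacaaaab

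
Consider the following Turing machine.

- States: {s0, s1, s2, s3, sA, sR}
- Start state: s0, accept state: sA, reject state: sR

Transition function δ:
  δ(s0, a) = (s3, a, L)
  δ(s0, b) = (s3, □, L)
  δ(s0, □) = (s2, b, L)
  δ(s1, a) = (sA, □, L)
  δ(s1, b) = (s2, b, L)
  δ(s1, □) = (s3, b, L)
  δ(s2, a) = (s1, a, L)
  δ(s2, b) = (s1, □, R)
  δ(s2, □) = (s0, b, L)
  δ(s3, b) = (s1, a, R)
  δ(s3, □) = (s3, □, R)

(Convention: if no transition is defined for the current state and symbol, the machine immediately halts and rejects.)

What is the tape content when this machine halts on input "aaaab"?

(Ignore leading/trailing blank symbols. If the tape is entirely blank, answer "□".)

Execution trace:
Initial: [s0]aaaab
Step 1: δ(s0, a) = (s3, a, L) → [s3]□aaaab
Step 2: δ(s3, □) = (s3, □, R) → □[s3]aaaab

No transition is defined for δ(s3, a). By convention the machine halts and rejects.

Final tape (ignoring leading/trailing blanks): aaaab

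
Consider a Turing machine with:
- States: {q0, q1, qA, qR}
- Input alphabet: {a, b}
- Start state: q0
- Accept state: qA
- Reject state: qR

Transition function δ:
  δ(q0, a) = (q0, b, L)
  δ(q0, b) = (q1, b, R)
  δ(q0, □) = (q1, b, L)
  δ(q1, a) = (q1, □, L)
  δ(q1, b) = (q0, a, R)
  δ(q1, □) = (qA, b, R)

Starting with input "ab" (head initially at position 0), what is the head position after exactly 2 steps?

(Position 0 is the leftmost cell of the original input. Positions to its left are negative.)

Execution trace (head position shown):
Step 0: [q0]ab  (head at position 0)
Step 1: move left → [q0]□bb  (head at position -1)
Step 2: move left → [q1]□bbb  (head at position -2)

After 2 steps, the head is at position -2.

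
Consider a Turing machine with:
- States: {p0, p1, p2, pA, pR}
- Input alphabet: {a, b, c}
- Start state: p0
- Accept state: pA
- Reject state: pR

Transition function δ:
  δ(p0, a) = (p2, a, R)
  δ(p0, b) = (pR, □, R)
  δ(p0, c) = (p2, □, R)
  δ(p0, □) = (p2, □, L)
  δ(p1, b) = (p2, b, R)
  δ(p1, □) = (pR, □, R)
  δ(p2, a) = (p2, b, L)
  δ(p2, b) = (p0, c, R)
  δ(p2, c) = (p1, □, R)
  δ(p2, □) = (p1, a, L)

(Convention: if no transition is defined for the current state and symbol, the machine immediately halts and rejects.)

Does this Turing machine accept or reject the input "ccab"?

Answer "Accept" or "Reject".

Execution trace:
Initial: [p0]ccab
Step 1: δ(p0, c) = (p2, □, R) → □[p2]cab
Step 2: δ(p2, c) = (p1, □, R) → □□[p1]ab

No transition is defined for δ(p1, a). By convention the machine halts and rejects.

Answer: Reject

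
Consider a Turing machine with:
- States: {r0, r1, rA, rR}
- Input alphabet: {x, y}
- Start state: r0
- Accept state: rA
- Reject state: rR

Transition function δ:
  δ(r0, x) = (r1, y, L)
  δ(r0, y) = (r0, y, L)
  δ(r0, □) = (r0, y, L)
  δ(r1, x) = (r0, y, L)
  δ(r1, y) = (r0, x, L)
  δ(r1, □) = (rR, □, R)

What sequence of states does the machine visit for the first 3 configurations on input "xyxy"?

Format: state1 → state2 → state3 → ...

Execution trace:
Initial: [r0]xyxy
Step 1: δ(r0, x) = (r1, y, L) → [r1]□yyxy
Step 2: δ(r1, □) = (rR, □, R) → □[rR]yyxy

The machine reaches the reject state rR and halts.

State sequence: r0 → r1 → rR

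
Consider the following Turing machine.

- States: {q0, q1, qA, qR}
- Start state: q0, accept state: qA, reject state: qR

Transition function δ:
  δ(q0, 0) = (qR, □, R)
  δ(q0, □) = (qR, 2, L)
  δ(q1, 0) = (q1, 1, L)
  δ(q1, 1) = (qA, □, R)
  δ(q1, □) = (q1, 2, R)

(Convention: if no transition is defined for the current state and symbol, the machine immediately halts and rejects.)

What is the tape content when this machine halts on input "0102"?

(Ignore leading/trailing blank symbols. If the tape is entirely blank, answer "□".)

Execution trace:
Initial: [q0]0102
Step 1: δ(q0, 0) = (qR, □, R) → □[qR]102

The machine reaches the reject state qR and halts.

Final tape (ignoring leading/trailing blanks): 102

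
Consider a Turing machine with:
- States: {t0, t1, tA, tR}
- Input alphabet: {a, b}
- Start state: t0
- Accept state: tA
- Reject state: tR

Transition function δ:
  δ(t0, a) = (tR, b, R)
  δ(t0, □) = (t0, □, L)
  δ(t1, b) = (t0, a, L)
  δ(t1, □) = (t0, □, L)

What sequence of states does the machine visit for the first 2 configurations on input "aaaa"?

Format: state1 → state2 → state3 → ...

Execution trace:
Initial: [t0]aaaa
Step 1: δ(t0, a) = (tR, b, R) → b[tR]aaa

The machine reaches the reject state tR and halts.

State sequence: t0 → tR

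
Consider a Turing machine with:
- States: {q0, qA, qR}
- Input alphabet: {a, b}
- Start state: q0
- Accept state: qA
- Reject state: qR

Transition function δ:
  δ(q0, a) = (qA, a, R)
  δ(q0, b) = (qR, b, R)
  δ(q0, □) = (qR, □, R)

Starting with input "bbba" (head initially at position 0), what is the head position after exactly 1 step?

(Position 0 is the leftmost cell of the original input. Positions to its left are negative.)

Execution trace (head position shown):
Step 0: [q0]bbba  (head at position 0)
Step 1: move right → b[qR]bba  (head at position 1)

After 1 step, the head is at position 1.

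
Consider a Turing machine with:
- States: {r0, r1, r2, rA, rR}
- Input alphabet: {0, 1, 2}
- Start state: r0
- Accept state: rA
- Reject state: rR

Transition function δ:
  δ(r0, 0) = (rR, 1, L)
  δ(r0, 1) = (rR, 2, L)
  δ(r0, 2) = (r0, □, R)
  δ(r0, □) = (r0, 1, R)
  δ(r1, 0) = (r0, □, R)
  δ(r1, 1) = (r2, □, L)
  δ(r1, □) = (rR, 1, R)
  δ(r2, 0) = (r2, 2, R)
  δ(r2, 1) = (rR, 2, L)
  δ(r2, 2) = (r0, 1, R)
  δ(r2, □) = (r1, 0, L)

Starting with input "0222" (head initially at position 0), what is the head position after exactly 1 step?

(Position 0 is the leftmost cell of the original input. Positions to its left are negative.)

Execution trace (head position shown):
Step 0: [r0]0222  (head at position 0)
Step 1: move left → [rR]□1222  (head at position -1)

After 1 step, the head is at position -1.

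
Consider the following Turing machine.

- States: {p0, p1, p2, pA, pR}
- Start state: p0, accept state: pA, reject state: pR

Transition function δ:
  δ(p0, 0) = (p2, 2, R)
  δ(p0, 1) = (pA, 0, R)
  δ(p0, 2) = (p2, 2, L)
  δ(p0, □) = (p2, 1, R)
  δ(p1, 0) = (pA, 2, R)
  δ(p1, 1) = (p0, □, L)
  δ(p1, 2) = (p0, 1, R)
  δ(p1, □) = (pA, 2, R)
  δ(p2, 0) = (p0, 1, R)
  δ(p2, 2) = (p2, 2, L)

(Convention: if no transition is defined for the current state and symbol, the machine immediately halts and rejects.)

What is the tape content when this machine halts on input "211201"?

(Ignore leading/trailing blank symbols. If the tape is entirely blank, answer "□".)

Execution trace:
Initial: [p0]211201
Step 1: δ(p0, 2) = (p2, 2, L) → [p2]□211201

No transition is defined for δ(p2, □). By convention the machine halts and rejects.

Final tape (ignoring leading/trailing blanks): 211201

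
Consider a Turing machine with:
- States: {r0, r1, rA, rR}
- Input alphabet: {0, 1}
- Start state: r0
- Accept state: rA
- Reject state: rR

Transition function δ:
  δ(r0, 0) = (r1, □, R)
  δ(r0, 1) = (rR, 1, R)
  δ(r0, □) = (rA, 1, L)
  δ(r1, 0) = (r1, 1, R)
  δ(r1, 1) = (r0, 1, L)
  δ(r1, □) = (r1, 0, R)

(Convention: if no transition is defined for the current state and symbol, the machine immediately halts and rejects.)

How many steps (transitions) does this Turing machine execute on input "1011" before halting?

Execution trace:
Initial: [r0]1011
Step 1: δ(r0, 1) = (rR, 1, R) → 1[rR]011

The machine reaches the reject state rR and halts.

The machine executed 1 step before halting.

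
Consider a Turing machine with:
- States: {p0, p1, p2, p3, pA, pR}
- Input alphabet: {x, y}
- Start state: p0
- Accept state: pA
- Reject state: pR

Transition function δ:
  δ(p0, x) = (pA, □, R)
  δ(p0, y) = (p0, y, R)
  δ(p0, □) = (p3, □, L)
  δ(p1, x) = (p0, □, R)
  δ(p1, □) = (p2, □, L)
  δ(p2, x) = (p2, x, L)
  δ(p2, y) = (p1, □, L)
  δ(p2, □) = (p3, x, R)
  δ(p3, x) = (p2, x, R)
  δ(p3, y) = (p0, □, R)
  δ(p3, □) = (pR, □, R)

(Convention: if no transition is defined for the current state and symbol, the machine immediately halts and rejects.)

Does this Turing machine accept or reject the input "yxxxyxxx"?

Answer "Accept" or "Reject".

Execution trace:
Initial: [p0]yxxxyxxx
Step 1: δ(p0, y) = (p0, y, R) → y[p0]xxxyxxx
Step 2: δ(p0, x) = (pA, □, R) → y□[pA]xxyxxx

The machine reaches the accept state pA and halts.

Answer: Accept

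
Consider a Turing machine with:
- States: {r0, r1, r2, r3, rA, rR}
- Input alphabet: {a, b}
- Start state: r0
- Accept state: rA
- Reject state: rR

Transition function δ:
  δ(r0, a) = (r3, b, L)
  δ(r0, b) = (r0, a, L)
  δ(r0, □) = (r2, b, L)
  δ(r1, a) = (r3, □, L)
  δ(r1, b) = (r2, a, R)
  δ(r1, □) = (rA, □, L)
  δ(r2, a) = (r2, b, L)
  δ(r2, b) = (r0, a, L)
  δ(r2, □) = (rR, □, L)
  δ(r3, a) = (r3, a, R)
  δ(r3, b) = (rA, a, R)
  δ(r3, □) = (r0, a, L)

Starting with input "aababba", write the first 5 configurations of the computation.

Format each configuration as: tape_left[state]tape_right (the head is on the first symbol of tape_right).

Transitions applied:
Step 1: δ(r0, a) = (r3, b, L)
Step 2: δ(r3, □) = (r0, a, L)
Step 3: δ(r0, □) = (r2, b, L)
Step 4: δ(r2, □) = (rR, □, L)

The first 5 configurations are:
[r0]aababba ⊢ [r3]□bababba ⊢ [r0]□abababba ⊢ [r2]□babababba ⊢ [rR]□□babababba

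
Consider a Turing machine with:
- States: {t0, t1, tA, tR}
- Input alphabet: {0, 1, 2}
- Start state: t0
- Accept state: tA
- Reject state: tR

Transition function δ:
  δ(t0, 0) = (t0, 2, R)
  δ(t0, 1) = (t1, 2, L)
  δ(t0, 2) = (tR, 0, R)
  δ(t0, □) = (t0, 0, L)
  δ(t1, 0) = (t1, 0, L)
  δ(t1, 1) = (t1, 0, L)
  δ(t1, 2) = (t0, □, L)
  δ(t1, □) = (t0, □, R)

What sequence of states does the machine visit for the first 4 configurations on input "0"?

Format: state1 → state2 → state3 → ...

Execution trace:
Initial: [t0]0
Step 1: δ(t0, 0) = (t0, 2, R) → 2[t0]□
Step 2: δ(t0, □) = (t0, 0, L) → [t0]20
Step 3: δ(t0, 2) = (tR, 0, R) → 0[tR]0

The machine reaches the reject state tR and halts.

State sequence: t0 → t0 → t0 → tR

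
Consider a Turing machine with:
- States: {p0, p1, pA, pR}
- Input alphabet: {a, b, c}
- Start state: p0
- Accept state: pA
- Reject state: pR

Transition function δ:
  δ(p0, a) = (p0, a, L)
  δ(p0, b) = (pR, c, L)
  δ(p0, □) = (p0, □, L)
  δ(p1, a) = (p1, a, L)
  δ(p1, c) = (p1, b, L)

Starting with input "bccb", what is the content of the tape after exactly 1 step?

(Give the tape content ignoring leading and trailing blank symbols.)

Execution trace:
Initial: [p0]bccb
Step 1: δ(p0, b) = (pR, c, L) → [pR]□cccb

The machine reaches the reject state pR and halts.

After 1 step, the tape (ignoring leading/trailing blanks) is: cccb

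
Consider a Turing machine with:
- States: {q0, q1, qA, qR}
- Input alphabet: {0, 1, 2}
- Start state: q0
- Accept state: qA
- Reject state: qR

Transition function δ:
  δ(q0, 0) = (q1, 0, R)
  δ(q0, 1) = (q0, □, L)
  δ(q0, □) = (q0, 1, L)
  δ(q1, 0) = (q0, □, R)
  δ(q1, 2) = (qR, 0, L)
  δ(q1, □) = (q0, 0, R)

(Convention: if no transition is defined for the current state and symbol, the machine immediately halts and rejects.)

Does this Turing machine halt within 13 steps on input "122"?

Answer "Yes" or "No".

Execution trace:
Initial: [q0]122
Step 1: δ(q0, 1) = (q0, □, L) → [q0]□□22
Step 2: δ(q0, □) = (q0, 1, L) → [q0]□1□22
Step 3: δ(q0, □) = (q0, 1, L) → [q0]□11□22
Step 4: δ(q0, □) = (q0, 1, L) → [q0]□111□22
Step 5: δ(q0, □) = (q0, 1, L) → [q0]□1111□22
Step 6: δ(q0, □) = (q0, 1, L) → [q0]□11111□22
Step 7: δ(q0, □) = (q0, 1, L) → [q0]□111111□22
Step 8: δ(q0, □) = (q0, 1, L) → [q0]□1111111□22
Step 9: δ(q0, □) = (q0, 1, L) → [q0]□11111111□22
Step 10: δ(q0, □) = (q0, 1, L) → [q0]□111111111□22
Step 11: δ(q0, □) = (q0, 1, L) → [q0]□1111111111□22
Step 12: δ(q0, □) = (q0, 1, L) → [q0]□11111111111□22
Step 13: δ(q0, □) = (q0, 1, L) → [q0]□111111111111□22

The machine has not reached a halting state after 13 steps.
The machine did not halt within the 13-step bound.

Answer: No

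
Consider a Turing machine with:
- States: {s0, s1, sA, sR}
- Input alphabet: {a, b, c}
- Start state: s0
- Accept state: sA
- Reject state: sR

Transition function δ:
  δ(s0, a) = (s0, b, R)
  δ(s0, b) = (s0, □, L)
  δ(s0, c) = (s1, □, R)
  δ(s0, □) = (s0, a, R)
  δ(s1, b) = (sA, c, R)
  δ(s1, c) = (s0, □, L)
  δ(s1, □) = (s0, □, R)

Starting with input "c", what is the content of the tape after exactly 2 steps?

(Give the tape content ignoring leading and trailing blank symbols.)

Execution trace:
Initial: [s0]c
Step 1: δ(s0, c) = (s1, □, R) → □[s1]□
Step 2: δ(s1, □) = (s0, □, R) → □□[s0]□

After 2 steps, the tape (ignoring leading/trailing blanks) is: □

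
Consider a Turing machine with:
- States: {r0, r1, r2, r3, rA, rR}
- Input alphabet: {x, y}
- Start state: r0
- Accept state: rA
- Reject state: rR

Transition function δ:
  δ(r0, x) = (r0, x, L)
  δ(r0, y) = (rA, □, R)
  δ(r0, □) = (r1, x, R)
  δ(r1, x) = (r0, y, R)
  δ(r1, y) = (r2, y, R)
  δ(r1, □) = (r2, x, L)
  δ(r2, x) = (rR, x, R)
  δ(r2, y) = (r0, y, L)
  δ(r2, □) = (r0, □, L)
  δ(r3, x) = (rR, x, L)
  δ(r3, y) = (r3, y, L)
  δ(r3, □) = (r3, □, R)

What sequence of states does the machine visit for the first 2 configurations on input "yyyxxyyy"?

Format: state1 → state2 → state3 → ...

Execution trace:
Initial: [r0]yyyxxyyy
Step 1: δ(r0, y) = (rA, □, R) → □[rA]yyxxyyy

The machine reaches the accept state rA and halts.

State sequence: r0 → rA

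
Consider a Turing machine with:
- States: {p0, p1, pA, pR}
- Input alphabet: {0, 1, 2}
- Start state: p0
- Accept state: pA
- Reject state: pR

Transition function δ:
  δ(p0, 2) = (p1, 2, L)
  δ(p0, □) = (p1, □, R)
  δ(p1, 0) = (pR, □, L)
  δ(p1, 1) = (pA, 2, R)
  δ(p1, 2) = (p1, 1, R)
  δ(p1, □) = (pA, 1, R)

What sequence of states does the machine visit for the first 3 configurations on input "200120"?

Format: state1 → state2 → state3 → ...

Execution trace:
Initial: [p0]200120
Step 1: δ(p0, 2) = (p1, 2, L) → [p1]□200120
Step 2: δ(p1, □) = (pA, 1, R) → 1[pA]200120

The machine reaches the accept state pA and halts.

State sequence: p0 → p1 → pA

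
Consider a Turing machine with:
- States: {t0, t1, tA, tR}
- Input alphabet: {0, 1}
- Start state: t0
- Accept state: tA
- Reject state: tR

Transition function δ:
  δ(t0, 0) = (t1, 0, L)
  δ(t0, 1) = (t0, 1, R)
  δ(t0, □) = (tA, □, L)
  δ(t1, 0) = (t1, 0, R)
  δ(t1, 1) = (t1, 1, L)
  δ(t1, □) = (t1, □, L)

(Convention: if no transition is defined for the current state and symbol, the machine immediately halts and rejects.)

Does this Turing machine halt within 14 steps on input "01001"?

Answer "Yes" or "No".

Execution trace:
Initial: [t0]01001
Step 1: δ(t0, 0) = (t1, 0, L) → [t1]□01001
Step 2: δ(t1, □) = (t1, □, L) → [t1]□□01001
Step 3: δ(t1, □) = (t1, □, L) → [t1]□□□01001
Step 4: δ(t1, □) = (t1, □, L) → [t1]□□□□01001
Step 5: δ(t1, □) = (t1, □, L) → [t1]□□□□□01001
Step 6: δ(t1, □) = (t1, □, L) → [t1]□□□□□□01001
Step 7: δ(t1, □) = (t1, □, L) → [t1]□□□□□□□01001
Step 8: δ(t1, □) = (t1, □, L) → [t1]□□□□□□□□01001
Step 9: δ(t1, □) = (t1, □, L) → [t1]□□□□□□□□□01001
Step 10: δ(t1, □) = (t1, □, L) → [t1]□□□□□□□□□□01001
Step 11: δ(t1, □) = (t1, □, L) → [t1]□□□□□□□□□□□01001
Step 12: δ(t1, □) = (t1, □, L) → [t1]□□□□□□□□□□□□01001
Step 13: δ(t1, □) = (t1, □, L) → [t1]□□□□□□□□□□□□□01001
Step 14: δ(t1, □) = (t1, □, L) → [t1]□□□□□□□□□□□□□□01001

The machine has not reached a halting state after 14 steps.
The machine did not halt within the 14-step bound.

Answer: No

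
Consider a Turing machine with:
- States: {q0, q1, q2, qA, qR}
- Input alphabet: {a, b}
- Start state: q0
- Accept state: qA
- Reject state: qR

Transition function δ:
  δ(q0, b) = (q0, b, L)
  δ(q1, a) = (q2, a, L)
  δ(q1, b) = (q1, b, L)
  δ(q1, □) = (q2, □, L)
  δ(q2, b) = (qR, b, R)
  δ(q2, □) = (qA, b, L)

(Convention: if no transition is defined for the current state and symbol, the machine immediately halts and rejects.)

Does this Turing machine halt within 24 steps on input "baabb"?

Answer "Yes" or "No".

Execution trace:
Initial: [q0]baabb
Step 1: δ(q0, b) = (q0, b, L) → [q0]□baabb

No transition is defined for δ(q0, □). By convention the machine halts and rejects.
The machine halted after 1 step (within the 24-step bound).

Answer: Yes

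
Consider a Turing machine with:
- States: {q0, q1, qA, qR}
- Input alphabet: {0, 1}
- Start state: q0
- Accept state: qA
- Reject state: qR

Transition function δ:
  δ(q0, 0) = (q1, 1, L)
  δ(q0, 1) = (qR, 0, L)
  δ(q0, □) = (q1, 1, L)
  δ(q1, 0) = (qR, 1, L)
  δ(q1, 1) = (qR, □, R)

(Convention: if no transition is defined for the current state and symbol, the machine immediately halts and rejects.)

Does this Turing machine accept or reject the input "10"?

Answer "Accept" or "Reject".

Execution trace:
Initial: [q0]10
Step 1: δ(q0, 1) = (qR, 0, L) → [qR]□00

The machine reaches the reject state qR and halts.

Answer: Reject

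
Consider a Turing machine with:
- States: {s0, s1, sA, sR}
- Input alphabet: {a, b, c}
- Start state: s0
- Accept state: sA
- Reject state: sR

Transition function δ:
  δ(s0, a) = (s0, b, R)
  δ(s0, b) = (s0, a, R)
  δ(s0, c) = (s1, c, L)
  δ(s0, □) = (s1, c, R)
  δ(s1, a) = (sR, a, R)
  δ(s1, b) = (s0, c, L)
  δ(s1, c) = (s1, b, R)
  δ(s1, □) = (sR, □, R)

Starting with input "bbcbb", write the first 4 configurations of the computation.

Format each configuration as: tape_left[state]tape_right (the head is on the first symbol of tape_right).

Transitions applied:
Step 1: δ(s0, b) = (s0, a, R)
Step 2: δ(s0, b) = (s0, a, R)
Step 3: δ(s0, c) = (s1, c, L)

The first 4 configurations are:
[s0]bbcbb ⊢ a[s0]bcbb ⊢ aa[s0]cbb ⊢ a[s1]acbb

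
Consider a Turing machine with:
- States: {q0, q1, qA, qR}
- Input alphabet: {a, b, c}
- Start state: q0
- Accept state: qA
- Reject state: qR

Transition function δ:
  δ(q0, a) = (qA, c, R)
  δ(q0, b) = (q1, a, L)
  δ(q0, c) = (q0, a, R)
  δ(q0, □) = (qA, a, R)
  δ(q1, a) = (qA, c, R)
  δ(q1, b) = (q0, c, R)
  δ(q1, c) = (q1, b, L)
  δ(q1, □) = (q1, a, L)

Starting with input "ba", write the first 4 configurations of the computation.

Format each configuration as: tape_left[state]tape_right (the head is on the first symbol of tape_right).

Transitions applied:
Step 1: δ(q0, b) = (q1, a, L)
Step 2: δ(q1, □) = (q1, a, L)
Step 3: δ(q1, □) = (q1, a, L)

The first 4 configurations are:
[q0]ba ⊢ [q1]□aa ⊢ [q1]□aaa ⊢ [q1]□aaaa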